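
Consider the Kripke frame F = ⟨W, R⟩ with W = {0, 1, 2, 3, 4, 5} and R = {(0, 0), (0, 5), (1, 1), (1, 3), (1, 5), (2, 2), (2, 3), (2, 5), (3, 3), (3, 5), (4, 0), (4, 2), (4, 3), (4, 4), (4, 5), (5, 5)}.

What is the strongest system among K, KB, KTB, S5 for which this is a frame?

K

Symmetric (axiom B): no — 0 R 5 but not 5 R 0.
Reflexive (axiom T): yes — every world is R-related to itself.
Euclidean (axiom 5): no — 1 R 5 and 1 R 3, but not 5 R 3.
So F validates K; KB would additionally require R to be symmetric. The strongest is K.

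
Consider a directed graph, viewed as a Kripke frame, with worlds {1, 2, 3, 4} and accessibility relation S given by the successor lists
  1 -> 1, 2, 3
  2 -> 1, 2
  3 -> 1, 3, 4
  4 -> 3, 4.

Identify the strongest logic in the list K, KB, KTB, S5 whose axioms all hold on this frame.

Symmetric (axiom B): yes — every pair in S has its reverse in S.
Reflexive (axiom T): yes — every world is S-related to itself.
Euclidean (axiom 5): no — 1 S 2 and 1 S 3, but not 2 S 3.
So F validates K, KB, KTB; S5 would additionally require S to be Euclidean. The strongest is KTB.

KTB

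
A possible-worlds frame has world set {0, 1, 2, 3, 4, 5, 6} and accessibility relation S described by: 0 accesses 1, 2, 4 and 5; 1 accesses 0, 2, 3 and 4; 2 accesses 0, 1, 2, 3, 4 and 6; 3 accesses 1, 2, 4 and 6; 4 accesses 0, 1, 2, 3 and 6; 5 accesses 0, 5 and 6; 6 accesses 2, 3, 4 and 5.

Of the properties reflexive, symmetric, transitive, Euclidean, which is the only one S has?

Reflexive: no — 0 is not related to itself.
Symmetric: yes — every pair in S has its reverse in S.
Transitive: no — 0 S 1 and 1 S 3, but not 0 S 3.
Euclidean: no — 0 S 1 and 0 S 5, but not 1 S 5.
Only symmetric holds.

symmetric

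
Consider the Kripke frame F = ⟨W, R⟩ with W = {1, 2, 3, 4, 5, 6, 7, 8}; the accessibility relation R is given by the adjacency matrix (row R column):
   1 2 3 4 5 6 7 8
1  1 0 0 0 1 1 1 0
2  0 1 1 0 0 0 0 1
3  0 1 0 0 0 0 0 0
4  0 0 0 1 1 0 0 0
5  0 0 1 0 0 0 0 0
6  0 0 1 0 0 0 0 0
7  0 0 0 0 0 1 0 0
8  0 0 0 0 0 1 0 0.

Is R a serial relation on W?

Yes

Serial: yes — every world has a successor (e.g. 1 R 1).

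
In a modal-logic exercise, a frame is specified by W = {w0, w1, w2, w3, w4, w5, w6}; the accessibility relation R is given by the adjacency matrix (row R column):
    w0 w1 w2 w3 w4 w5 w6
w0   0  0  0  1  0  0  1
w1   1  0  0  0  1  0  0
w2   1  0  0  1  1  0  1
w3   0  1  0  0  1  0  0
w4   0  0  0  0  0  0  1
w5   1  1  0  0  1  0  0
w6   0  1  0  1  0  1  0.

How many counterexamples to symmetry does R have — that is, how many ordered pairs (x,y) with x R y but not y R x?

Enumerating: (w0,w3), (w0,w6), (w1,w0), (w1,w4), (w2,w0), (w2,w3), (w2,w4), (w2,w6), (w3,w1), (w3,w4), (w4,w6), (w5,w0), (w5,w1), (w5,w4), (w6,w1), (w6,w3), (w6,w5).

17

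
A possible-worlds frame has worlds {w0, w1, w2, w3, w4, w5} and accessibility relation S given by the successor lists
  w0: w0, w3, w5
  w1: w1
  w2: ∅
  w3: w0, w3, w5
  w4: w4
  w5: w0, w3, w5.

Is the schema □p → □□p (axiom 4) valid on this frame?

The schema 4 characterises exactly the transitive frames.
Transitive: yes — every two-step S-path is closed by a direct edge.

Yes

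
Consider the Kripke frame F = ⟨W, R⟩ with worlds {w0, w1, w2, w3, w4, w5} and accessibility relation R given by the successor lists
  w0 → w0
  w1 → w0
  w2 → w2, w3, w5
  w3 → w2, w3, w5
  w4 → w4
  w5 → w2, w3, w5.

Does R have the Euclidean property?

Euclidean: yes — any two successors of a common world are R-related.

Yes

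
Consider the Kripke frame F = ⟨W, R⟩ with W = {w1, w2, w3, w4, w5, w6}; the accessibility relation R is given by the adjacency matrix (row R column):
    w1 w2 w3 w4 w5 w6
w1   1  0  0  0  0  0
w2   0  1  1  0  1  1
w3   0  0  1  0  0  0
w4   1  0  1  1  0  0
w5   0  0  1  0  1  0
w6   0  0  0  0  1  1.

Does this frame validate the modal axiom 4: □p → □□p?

No

Axiom 4 corresponds to the accessibility relation being transitive.
Transitive: no — w6 R w5 and w5 R w3, but not w6 R w3.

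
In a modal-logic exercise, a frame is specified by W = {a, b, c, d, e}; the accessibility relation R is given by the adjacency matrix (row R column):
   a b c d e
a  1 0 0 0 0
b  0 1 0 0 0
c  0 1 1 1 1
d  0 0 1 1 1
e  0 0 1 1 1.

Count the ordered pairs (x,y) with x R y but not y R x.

Enumerating: (c,b).

1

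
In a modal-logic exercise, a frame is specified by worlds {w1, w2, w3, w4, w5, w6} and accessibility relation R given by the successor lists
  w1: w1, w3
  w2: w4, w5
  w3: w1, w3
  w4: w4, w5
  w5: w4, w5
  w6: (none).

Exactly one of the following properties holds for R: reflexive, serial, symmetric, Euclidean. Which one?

Reflexive: no — w2 is not related to itself.
Serial: no — w6 has no R-successor.
Symmetric: no — w2 R w4 but not w4 R w2.
Euclidean: yes — any two successors of a common world are R-related.
Only Euclidean holds.

Euclidean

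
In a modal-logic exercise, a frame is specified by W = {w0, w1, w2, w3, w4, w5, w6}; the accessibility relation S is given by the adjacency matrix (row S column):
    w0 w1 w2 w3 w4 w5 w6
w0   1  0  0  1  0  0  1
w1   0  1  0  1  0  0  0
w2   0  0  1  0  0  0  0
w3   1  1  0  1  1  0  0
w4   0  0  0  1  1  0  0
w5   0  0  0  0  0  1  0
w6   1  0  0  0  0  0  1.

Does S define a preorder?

Reflexive: yes — every world is S-related to itself.
Transitive: no — w0 S w3 and w3 S w1, but not w0 S w1.
So S is not a preorder.

No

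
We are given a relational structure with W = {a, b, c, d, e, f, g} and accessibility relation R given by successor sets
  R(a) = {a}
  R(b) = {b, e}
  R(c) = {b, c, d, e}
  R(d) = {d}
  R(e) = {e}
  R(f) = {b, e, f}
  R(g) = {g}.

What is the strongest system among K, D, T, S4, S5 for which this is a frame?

S4

Serial (axiom D): yes — every world has a successor (e.g. a R a).
Reflexive (axiom T): yes — every world is R-related to itself.
Transitive (axiom 4): yes — every two-step R-path is closed by a direct edge.
Euclidean (axiom 5): no — c R b and c R d, but not b R d.
So F validates K, D, T, S4; S5 would additionally require R to be Euclidean. The strongest is S4.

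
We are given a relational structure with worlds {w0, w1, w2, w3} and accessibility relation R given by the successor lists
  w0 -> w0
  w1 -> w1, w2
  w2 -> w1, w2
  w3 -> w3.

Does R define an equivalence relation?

Yes

Reflexive: yes — every world is R-related to itself.
Symmetric: yes — every pair in R has its reverse in R.
Transitive: yes — every two-step R-path is closed by a direct edge.
So R is an equivalence relation.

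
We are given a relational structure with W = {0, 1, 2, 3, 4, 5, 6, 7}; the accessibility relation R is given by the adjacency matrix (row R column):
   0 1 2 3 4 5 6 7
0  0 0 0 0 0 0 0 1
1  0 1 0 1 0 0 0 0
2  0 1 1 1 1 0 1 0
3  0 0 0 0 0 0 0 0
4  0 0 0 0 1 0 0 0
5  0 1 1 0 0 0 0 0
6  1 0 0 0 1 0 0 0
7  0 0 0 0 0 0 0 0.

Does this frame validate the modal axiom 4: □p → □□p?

By correspondence theory, 4 is valid on a frame iff R is transitive.
Transitive: no — 2 R 6 and 6 R 0, but not 2 R 0.

No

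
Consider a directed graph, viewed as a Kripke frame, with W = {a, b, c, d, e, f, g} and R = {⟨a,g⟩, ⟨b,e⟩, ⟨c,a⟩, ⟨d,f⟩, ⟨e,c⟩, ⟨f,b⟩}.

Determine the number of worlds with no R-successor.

Enumerating: g.

1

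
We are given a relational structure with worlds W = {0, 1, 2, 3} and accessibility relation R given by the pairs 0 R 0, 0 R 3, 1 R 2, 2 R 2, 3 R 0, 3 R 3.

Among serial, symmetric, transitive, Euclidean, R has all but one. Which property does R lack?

symmetric

Serial: yes — every world has a successor (e.g. 0 R 0).
Symmetric: no — 1 R 2 but not 2 R 1.
Transitive: yes — every two-step R-path is closed by a direct edge.
Euclidean: yes — any two successors of a common world are R-related.
Only symmetric fails.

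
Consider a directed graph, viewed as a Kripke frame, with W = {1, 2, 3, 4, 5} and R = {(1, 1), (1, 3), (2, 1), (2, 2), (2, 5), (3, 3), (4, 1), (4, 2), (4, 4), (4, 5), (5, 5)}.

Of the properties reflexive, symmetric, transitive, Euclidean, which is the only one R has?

reflexive

Reflexive: yes — every world is R-related to itself.
Symmetric: no — 1 R 3 but not 3 R 1.
Transitive: no — 2 R 1 and 1 R 3, but not 2 R 3.
Euclidean: no — 2 R 1 and 2 R 5, but not 1 R 5.
Only reflexive holds.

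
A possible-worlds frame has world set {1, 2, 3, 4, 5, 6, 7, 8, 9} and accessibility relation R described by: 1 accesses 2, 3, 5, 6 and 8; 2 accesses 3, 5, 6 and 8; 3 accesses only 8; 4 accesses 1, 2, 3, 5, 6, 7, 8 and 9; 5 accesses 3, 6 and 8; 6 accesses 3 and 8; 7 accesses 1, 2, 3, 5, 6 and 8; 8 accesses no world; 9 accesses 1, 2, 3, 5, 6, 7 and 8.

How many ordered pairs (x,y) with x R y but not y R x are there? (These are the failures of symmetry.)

Enumerating: (1,2), (1,3), (1,5), (1,6), (1,8), (2,3), (2,5), (2,6), (2,8), (3,8), (4,1), (4,2), … and 24 more.
Total: 36.

36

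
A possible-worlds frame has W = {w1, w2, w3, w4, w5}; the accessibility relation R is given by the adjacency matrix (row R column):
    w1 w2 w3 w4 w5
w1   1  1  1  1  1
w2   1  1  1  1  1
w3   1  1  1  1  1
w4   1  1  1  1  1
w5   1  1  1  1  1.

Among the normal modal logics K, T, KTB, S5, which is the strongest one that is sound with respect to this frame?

Reflexive (axiom T): yes — every world is R-related to itself.
Symmetric (axiom B): yes — every pair in R has its reverse in R.
Euclidean (axiom 5): yes — any two successors of a common world are R-related.
So F validates K, T, KTB, S5. The strongest is S5.

S5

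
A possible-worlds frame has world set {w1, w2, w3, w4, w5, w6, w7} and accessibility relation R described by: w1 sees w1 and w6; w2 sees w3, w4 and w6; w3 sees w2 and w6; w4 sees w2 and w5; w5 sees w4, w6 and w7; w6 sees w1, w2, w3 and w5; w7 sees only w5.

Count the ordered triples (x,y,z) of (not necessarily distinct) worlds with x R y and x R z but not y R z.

37

Enumerating: (w1,w6,w6), (w2,w3,w3), (w2,w3,w4), (w2,w4,w3), (w2,w4,w4), (w2,w4,w6), (w2,w6,w4), (w2,w6,w6), (w3,w2,w2), (w3,w6,w6), (w4,w2,w2), (w4,w2,w5), … and 25 more.
Total: 37.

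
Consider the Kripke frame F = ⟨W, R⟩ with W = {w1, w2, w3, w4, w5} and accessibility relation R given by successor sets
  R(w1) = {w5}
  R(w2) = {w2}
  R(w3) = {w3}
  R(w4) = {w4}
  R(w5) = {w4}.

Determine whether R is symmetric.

Symmetric: no — w1 R w5 but not w5 R w1.

No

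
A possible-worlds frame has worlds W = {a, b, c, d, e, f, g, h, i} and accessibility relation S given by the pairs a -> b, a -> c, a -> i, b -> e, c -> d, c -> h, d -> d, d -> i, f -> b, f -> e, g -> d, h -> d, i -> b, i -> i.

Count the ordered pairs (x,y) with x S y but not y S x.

12

Enumerating: (a,b), (a,c), (a,i), (b,e), (c,d), (c,h), (d,i), (f,b), (f,e), (g,d), (h,d), (i,b).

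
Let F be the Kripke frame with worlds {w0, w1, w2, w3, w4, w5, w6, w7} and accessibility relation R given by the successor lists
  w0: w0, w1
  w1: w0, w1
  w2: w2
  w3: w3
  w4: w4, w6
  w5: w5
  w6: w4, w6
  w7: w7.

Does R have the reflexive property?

Yes

Reflexive: yes — every world is R-related to itself.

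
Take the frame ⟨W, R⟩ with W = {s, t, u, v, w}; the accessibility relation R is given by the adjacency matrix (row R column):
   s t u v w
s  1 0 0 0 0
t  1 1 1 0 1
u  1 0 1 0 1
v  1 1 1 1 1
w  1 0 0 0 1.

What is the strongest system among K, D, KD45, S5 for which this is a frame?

D

Serial (axiom D): yes — every world has a successor (e.g. s R s).
Euclidean (axiom 5): no — t R s and t R u, but not s R u.
Transitive (axiom 4): yes — every two-step R-path is closed by a direct edge.
Reflexive (axiom T): yes — every world is R-related to itself.
So F validates K, D; KD45 would additionally require R to be Euclidean. The strongest is D.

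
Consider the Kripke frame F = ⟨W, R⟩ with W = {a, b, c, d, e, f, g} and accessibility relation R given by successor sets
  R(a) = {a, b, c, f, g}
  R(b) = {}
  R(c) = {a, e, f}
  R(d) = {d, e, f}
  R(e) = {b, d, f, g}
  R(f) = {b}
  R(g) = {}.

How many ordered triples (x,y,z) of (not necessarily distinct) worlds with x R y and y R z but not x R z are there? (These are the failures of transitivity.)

12

Enumerating: (a,c,e), (c,a,b), (c,a,c), (c,a,g), (c,e,b), (c,e,d), (c,e,g), (c,f,b), (d,e,b), (d,e,g), (d,f,b), (e,d,e).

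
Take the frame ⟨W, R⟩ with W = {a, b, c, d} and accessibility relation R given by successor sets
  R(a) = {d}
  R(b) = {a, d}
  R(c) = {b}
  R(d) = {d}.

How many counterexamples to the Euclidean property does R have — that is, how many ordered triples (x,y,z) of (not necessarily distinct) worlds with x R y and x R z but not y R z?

Enumerating: (b,a,a), (b,d,a), (c,b,b).

3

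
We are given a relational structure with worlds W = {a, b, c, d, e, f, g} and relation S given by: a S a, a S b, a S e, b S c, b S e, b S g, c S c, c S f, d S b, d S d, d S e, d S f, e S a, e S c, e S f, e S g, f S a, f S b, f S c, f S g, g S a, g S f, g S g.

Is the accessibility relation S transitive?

Transitive: no — a S b and b S c, but not a S c.

No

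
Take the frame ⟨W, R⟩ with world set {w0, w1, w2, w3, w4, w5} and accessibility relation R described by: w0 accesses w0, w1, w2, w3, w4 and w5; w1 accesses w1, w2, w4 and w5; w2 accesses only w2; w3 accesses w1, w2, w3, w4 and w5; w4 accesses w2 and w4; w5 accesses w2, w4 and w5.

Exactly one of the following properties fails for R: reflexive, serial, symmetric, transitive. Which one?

symmetric

Reflexive: yes — every world is R-related to itself.
Serial: yes — every world has a successor (e.g. w0 R w0).
Symmetric: no — w0 R w1 but not w1 R w0.
Transitive: yes — every two-step R-path is closed by a direct edge.
Only symmetric fails.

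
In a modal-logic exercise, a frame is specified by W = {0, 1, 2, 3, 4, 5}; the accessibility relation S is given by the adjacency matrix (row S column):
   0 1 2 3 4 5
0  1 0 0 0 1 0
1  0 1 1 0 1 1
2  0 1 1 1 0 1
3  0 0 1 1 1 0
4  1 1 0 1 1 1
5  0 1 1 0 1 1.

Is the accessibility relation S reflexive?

Reflexive: yes — every world is S-related to itself.

Yes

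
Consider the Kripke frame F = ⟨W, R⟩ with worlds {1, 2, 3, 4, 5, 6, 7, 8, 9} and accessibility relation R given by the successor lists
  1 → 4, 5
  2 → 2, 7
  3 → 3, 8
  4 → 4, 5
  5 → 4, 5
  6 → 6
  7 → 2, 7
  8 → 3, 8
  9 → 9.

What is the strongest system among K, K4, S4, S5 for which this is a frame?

Transitive (axiom 4): yes — every two-step R-path is closed by a direct edge.
Reflexive (axiom T): no — 1 is not related to itself.
Euclidean (axiom 5): yes — any two successors of a common world are R-related.
So F validates K, K4; S4 would additionally require R to be reflexive. The strongest is K4.

K4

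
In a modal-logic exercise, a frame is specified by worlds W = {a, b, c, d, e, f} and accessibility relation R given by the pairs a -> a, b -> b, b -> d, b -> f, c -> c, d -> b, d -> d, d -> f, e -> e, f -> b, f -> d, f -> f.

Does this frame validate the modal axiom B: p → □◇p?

Yes

Axiom B corresponds to the accessibility relation being symmetric.
Symmetric: yes — every pair in R has its reverse in R.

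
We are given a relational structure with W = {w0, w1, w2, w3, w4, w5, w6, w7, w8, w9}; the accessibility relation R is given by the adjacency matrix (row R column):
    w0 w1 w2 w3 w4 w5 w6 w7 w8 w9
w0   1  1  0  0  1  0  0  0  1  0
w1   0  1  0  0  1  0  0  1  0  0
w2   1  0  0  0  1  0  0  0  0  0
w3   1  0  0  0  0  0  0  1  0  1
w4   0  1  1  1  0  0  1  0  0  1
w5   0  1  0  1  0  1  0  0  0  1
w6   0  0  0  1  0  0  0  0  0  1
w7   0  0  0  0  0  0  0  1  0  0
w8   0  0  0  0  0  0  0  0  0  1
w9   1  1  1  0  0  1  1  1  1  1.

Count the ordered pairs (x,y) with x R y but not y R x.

Enumerating: (w0,w1), (w0,w4), (w0,w8), (w1,w7), (w2,w0), (w3,w0), (w3,w7), (w3,w9), (w4,w3), (w4,w6), (w4,w9), (w5,w1), (w5,w3), (w6,w3), (w9,w0), (w9,w1), (w9,w2), (w9,w7).

18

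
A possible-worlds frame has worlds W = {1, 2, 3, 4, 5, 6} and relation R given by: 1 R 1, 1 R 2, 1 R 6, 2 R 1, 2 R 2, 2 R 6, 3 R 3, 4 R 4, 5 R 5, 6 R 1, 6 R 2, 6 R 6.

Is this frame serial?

Serial: yes — every world has a successor (e.g. 1 R 1).

Yes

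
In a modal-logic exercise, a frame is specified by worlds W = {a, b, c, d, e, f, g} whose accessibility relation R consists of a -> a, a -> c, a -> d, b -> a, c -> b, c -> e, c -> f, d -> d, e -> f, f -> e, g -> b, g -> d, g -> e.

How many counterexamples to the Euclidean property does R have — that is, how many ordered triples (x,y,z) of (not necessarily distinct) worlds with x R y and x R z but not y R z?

22

Enumerating: (a,c,a), (a,c,c), (a,c,d), (a,d,a), (a,d,c), (c,b,b), (c,b,e), (c,b,f), (c,e,b), (c,e,e), (c,f,b), (c,f,f), … and 10 more.
Total: 22.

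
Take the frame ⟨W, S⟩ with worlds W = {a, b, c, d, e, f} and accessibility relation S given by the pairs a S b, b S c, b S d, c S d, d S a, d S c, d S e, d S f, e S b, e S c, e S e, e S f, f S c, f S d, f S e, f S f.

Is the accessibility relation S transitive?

No

Transitive: no — a S b and b S c, but not a S c.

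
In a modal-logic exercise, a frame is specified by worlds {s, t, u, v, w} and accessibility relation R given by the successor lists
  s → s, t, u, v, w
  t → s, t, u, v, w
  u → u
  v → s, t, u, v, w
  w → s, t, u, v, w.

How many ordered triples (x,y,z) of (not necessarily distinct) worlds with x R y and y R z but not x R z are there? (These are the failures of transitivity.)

R is transitive; there are no such tuples.

0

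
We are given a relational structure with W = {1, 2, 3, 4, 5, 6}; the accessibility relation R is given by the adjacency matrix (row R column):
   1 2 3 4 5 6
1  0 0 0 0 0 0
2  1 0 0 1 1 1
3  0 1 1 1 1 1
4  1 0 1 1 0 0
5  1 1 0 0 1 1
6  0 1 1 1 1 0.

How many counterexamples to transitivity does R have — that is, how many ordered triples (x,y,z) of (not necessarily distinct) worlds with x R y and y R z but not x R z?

19

Enumerating: (2,4,3), (2,5,2), (2,6,2), (2,6,3), (3,2,1), (3,4,1), (3,5,1), (4,3,2), (4,3,5), (4,3,6), (5,2,4), (5,6,3), … and 7 more.
Total: 19.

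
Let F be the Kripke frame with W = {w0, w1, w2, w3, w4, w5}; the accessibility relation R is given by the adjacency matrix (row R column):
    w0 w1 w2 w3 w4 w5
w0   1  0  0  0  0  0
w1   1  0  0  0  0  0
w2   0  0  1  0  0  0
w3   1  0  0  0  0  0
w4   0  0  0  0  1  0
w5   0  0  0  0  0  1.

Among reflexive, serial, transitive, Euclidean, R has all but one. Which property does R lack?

Reflexive: no — w1 is not related to itself.
Serial: yes — every world has a successor (e.g. w0 R w0).
Transitive: yes — every two-step R-path is closed by a direct edge.
Euclidean: yes — any two successors of a common world are R-related.
Only reflexive fails.

reflexive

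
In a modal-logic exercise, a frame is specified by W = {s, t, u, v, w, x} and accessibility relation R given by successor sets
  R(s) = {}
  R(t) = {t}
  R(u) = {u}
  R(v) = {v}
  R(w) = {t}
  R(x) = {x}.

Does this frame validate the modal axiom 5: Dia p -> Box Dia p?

Yes

By correspondence theory, 5 is valid on a frame iff R is Euclidean.
Euclidean: yes — any two successors of a common world are R-related.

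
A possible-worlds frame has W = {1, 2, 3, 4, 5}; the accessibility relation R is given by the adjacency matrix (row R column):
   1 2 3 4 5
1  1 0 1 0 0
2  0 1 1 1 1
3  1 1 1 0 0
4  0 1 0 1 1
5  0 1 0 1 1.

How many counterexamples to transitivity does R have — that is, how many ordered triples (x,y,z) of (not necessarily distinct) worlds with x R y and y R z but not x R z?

Enumerating: (1,3,2), (2,3,1), (3,2,4), (3,2,5), (4,2,3), (5,2,3).

6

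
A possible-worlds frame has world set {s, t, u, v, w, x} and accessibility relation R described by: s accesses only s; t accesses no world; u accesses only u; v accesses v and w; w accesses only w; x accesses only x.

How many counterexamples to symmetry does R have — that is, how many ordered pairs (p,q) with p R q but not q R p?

1

Enumerating: (v,w).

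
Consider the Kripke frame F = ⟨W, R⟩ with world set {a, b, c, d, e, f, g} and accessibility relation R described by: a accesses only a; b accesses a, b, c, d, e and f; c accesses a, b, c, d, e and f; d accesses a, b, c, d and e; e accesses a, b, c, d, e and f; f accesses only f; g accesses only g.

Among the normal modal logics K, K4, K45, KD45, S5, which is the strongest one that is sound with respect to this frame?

K

Transitive (axiom 4): no — d R b and b R f, but not d R f.
Euclidean (axiom 5): no — b R a and b R c, but not a R c.
Serial (axiom D): yes — every world has a successor (e.g. a R a).
Reflexive (axiom T): yes — every world is R-related to itself.
So F validates K; K4 would additionally require R to be transitive. The strongest is K.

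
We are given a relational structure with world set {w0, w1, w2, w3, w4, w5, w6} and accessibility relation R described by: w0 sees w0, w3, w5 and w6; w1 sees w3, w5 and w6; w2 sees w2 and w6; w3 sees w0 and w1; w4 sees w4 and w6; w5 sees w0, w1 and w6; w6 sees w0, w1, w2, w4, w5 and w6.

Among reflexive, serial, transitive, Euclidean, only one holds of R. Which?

serial

Reflexive: no — w1 is not related to itself.
Serial: yes — every world has a successor (e.g. w0 R w0).
Transitive: no — w0 R w3 and w3 R w1, but not w0 R w1.
Euclidean: no — w0 R w3 and w0 R w5, but not w3 R w5.
Only serial holds.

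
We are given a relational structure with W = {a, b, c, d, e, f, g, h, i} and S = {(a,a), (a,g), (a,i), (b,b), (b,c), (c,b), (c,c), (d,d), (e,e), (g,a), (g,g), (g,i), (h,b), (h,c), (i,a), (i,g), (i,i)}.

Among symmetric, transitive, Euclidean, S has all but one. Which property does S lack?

symmetric

Symmetric: no — h S b but not b S h.
Transitive: yes — every two-step S-path is closed by a direct edge.
Euclidean: yes — any two successors of a common world are S-related.
Only symmetric fails.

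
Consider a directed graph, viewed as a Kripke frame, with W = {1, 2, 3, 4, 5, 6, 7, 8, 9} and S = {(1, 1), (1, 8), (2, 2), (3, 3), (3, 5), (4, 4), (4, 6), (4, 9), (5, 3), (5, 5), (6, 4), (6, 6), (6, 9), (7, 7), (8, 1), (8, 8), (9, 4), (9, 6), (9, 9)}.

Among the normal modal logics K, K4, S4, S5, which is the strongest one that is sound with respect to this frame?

Transitive (axiom 4): yes — every two-step S-path is closed by a direct edge.
Reflexive (axiom T): yes — every world is S-related to itself.
Euclidean (axiom 5): yes — any two successors of a common world are S-related.
So F validates K, K4, S4, S5. The strongest is S5.

S5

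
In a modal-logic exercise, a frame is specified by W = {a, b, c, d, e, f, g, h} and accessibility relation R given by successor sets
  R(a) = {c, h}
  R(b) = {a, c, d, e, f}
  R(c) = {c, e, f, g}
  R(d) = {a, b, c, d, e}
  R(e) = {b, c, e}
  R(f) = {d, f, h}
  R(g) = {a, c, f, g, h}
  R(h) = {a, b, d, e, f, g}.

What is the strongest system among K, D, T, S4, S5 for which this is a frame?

D

Serial (axiom D): yes — every world has a successor (e.g. a R c).
Reflexive (axiom T): no — a is not related to itself.
Transitive (axiom 4): no — a R c and c R e, but not a R e.
Euclidean (axiom 5): no — a R c and a R h, but not c R h.
So F validates K, D; T would additionally require R to be reflexive. The strongest is D.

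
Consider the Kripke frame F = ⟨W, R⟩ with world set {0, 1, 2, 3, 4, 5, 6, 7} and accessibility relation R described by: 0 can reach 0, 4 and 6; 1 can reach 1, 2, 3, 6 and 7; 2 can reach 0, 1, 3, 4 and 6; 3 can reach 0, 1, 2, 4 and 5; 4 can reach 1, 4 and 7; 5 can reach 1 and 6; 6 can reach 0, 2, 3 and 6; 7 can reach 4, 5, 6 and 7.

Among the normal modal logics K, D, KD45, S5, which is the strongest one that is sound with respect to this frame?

Serial (axiom D): yes — every world has a successor (e.g. 0 R 0).
Euclidean (axiom 5): no — 0 R 4 and 0 R 6, but not 4 R 6.
Transitive (axiom 4): no — 0 R 4 and 4 R 1, but not 0 R 1.
Reflexive (axiom T): no — 2 is not related to itself.
So F validates K, D; KD45 would additionally require R to be Euclidean and transitive. The strongest is D.

D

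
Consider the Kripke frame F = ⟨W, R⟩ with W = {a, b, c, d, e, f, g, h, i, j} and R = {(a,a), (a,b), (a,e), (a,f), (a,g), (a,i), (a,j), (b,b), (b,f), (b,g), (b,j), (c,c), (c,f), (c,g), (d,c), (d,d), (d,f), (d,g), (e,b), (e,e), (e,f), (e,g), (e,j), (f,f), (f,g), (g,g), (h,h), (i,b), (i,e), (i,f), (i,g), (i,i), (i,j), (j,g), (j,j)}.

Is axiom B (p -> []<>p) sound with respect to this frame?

No

The schema B characterises exactly the symmetric frames.
Symmetric: no — a R b but not b R a.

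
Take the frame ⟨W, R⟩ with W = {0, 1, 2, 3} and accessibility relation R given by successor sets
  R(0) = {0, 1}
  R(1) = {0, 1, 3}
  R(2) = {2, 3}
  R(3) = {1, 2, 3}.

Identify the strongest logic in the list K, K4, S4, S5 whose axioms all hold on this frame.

K

Transitive (axiom 4): no — 0 R 1 and 1 R 3, but not 0 R 3.
Reflexive (axiom T): yes — every world is R-related to itself.
Euclidean (axiom 5): no — 1 R 0 and 1 R 3, but not 0 R 3.
So F validates K; K4 would additionally require R to be transitive. The strongest is K.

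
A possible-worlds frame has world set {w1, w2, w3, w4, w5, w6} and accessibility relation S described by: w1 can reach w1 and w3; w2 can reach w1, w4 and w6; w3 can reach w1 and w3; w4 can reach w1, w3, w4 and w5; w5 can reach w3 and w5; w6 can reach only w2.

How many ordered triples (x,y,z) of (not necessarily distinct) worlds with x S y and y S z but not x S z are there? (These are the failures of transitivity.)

8

Enumerating: (w2,w1,w3), (w2,w4,w3), (w2,w4,w5), (w2,w6,w2), (w5,w3,w1), (w6,w2,w1), (w6,w2,w4), (w6,w2,w6).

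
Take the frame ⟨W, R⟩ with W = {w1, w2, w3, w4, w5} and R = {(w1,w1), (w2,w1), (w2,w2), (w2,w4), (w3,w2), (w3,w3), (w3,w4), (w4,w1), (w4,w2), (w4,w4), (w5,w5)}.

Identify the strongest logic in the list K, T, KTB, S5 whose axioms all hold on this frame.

Reflexive (axiom T): yes — every world is R-related to itself.
Symmetric (axiom B): no — w2 R w1 but not w1 R w2.
Euclidean (axiom 5): no — w2 R w1 and w2 R w4, but not w1 R w4.
So F validates K, T; KTB would additionally require R to be symmetric. The strongest is T.

T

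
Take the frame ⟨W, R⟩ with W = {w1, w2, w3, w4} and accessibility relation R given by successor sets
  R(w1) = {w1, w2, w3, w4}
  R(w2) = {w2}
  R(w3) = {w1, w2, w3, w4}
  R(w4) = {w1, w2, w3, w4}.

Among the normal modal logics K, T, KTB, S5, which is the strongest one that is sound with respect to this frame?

Reflexive (axiom T): yes — every world is R-related to itself.
Symmetric (axiom B): no — w1 R w2 but not w2 R w1.
Euclidean (axiom 5): no — w1 R w2 and w1 R w3, but not w2 R w3.
So F validates K, T; KTB would additionally require R to be symmetric. The strongest is T.

T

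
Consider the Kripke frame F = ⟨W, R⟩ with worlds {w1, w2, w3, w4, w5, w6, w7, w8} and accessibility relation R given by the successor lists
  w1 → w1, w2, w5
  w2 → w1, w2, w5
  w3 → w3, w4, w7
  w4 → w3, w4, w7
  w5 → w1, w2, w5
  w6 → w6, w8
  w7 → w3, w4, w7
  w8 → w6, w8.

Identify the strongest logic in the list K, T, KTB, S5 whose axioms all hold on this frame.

Reflexive (axiom T): yes — every world is R-related to itself.
Symmetric (axiom B): yes — every pair in R has its reverse in R.
Euclidean (axiom 5): yes — any two successors of a common world are R-related.
So F validates K, T, KTB, S5. The strongest is S5.

S5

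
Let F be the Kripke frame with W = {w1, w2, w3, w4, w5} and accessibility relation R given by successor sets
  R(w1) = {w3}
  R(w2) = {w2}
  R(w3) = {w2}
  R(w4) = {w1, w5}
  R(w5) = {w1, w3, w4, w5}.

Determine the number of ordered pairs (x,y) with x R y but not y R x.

Enumerating: (w1,w3), (w3,w2), (w4,w1), (w5,w1), (w5,w3).

5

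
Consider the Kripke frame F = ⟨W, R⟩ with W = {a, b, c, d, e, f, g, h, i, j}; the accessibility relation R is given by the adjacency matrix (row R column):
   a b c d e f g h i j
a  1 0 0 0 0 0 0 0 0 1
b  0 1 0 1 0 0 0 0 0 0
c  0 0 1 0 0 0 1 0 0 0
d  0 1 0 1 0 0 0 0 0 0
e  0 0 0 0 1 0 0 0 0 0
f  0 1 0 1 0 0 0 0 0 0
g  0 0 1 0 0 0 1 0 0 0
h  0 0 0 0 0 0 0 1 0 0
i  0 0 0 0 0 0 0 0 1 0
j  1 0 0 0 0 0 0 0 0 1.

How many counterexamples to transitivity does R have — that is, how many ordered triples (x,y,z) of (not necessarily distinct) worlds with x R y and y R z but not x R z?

R is transitive; there are no such tuples.

0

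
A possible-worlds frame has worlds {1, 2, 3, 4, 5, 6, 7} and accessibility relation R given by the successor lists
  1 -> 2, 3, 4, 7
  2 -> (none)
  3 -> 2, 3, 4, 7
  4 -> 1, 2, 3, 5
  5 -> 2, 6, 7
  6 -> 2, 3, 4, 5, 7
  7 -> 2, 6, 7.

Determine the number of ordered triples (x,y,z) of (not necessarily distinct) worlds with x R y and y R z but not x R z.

Enumerating: (1,4,1), (1,4,5), (1,7,6), (3,4,1), (3,4,5), (3,7,6), (4,1,4), (4,1,7), (4,3,4), (4,3,7), (4,5,6), (4,5,7), … and 9 more.
Total: 21.

21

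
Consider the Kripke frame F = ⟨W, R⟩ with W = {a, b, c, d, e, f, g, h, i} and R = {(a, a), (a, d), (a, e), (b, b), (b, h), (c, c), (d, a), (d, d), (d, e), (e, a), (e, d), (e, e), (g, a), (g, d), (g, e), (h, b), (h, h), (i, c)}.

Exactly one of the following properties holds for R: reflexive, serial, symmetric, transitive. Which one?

transitive

Reflexive: no — f is not related to itself.
Serial: no — f has no R-successor.
Symmetric: no — g R a but not a R g.
Transitive: yes — every two-step R-path is closed by a direct edge.
Only transitive holds.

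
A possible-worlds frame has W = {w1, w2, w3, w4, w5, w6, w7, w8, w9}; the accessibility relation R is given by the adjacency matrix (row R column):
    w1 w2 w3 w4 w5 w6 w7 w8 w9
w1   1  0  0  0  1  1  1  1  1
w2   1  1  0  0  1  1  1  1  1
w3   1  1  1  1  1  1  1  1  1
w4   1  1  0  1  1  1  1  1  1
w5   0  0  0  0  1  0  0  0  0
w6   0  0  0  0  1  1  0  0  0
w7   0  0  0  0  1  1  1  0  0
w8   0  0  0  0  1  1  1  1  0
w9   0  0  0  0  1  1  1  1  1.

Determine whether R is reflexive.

Reflexive: yes — every world is R-related to itself.

Yes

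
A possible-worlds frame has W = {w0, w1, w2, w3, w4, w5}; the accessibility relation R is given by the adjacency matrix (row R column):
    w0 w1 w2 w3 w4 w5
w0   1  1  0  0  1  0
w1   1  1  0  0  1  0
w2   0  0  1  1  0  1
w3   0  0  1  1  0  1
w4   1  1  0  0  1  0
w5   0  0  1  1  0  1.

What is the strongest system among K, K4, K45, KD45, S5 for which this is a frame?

S5

Transitive (axiom 4): yes — every two-step R-path is closed by a direct edge.
Euclidean (axiom 5): yes — any two successors of a common world are R-related.
Serial (axiom D): yes — every world has a successor (e.g. w0 R w0).
Reflexive (axiom T): yes — every world is R-related to itself.
So F validates K, K4, K45, KD45, S5. The strongest is S5.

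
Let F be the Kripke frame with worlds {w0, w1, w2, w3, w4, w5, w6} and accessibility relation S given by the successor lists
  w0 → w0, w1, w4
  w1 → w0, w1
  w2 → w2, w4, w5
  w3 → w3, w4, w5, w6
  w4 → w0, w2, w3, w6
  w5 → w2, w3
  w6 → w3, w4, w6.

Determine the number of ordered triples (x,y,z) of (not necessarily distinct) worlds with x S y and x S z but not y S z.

26

Enumerating: (w0,w1,w4), (w0,w4,w1), (w0,w4,w4), (w2,w4,w4), (w2,w4,w5), (w2,w5,w4), (w2,w5,w5), (w3,w4,w4), (w3,w4,w5), (w3,w5,w4), (w3,w5,w5), (w3,w5,w6), … and 14 more.
Total: 26.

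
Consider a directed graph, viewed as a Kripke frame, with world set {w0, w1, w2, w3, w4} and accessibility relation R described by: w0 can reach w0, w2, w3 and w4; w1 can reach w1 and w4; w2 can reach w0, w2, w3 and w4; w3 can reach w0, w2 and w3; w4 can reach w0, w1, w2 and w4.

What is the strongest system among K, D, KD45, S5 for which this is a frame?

D

Serial (axiom D): yes — every world has a successor (e.g. w0 R w0).
Euclidean (axiom 5): no — w0 R w3 and w0 R w4, but not w3 R w4.
Transitive (axiom 4): no — w0 R w4 and w4 R w1, but not w0 R w1.
Reflexive (axiom T): yes — every world is R-related to itself.
So F validates K, D; KD45 would additionally require R to be Euclidean and transitive. The strongest is D.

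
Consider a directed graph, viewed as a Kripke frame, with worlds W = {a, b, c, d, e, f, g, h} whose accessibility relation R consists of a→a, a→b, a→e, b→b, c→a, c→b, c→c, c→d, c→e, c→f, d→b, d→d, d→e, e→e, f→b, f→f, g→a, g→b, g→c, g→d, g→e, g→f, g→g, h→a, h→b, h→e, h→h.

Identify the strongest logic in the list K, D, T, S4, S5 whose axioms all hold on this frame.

Serial (axiom D): yes — every world has a successor (e.g. a R a).
Reflexive (axiom T): yes — every world is R-related to itself.
Transitive (axiom 4): yes — every two-step R-path is closed by a direct edge.
Euclidean (axiom 5): no — a R b and a R e, but not b R e.
So F validates K, D, T, S4; S5 would additionally require R to be Euclidean. The strongest is S4.

S4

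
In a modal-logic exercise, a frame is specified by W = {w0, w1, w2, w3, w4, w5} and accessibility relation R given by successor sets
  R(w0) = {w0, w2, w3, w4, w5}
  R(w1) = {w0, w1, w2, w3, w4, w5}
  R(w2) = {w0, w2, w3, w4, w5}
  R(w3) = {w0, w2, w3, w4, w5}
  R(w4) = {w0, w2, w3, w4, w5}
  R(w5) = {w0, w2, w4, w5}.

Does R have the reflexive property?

Yes

Reflexive: yes — every world is R-related to itself.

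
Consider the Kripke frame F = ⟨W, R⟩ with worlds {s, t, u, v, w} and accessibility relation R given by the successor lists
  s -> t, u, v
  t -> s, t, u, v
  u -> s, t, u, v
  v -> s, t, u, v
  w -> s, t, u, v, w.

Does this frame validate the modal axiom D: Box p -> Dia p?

The schema D characterises exactly the serial frames.
Serial: yes — every world has a successor (e.g. s R t).

Yes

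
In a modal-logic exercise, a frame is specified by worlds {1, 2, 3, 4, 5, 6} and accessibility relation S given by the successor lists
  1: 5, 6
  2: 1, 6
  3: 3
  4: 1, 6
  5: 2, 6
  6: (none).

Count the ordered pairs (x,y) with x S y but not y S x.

Enumerating: (1,5), (1,6), (2,1), (2,6), (4,1), (4,6), (5,2), (5,6).

8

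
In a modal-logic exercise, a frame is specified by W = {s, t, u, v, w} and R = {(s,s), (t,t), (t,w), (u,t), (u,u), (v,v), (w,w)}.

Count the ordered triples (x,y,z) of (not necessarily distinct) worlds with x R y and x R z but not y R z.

2

Enumerating: (t,w,t), (u,t,u).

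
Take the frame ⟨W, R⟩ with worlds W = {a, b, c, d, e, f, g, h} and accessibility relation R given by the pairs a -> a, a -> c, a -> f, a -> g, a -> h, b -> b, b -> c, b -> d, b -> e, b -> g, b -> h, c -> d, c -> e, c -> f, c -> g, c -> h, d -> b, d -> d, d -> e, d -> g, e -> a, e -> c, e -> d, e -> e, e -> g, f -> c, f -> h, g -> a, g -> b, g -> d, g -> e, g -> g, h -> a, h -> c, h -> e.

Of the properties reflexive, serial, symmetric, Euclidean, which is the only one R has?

Reflexive: no — c is not related to itself.
Serial: yes — every world has a successor (e.g. a R a).
Symmetric: no — a R c but not c R a.
Euclidean: no — a R f and a R g, but not f R g.
Only serial holds.

serial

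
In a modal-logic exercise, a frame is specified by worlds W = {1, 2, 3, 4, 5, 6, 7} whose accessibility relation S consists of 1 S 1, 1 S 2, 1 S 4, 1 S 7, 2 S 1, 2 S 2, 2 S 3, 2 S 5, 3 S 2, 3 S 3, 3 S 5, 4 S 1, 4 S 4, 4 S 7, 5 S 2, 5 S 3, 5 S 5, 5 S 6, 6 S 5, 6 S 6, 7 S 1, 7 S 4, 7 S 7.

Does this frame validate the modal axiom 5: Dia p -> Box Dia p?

Axiom 5 corresponds to the accessibility relation being Euclidean.
Euclidean: no — 1 S 2 and 1 S 4, but not 2 S 4.

No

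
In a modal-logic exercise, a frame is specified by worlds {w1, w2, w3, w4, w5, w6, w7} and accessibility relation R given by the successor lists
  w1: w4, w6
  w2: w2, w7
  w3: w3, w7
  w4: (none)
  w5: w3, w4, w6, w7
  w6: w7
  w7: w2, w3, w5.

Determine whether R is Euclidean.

No

Euclidean: no — w1 R w4 and w1 R w6, but not w4 R w6.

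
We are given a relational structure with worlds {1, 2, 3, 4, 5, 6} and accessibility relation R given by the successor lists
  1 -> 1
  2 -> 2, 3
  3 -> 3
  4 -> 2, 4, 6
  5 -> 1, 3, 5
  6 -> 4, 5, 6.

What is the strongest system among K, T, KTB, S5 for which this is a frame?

Reflexive (axiom T): yes — every world is R-related to itself.
Symmetric (axiom B): no — 2 R 3 but not 3 R 2.
Euclidean (axiom 5): no — 4 R 2 and 4 R 6, but not 2 R 6.
So F validates K, T; KTB would additionally require R to be symmetric. The strongest is T.

T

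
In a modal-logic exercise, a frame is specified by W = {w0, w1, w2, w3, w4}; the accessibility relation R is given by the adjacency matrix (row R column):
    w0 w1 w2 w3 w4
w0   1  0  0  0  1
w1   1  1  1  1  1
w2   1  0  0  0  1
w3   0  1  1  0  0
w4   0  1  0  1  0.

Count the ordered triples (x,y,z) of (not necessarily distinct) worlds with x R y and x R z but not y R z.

Enumerating: (w0,w4,w0), (w0,w4,w4), (w1,w0,w1), (w1,w0,w2), (w1,w0,w3), (w1,w2,w1), (w1,w2,w2), (w1,w2,w3), (w1,w3,w0), (w1,w3,w3), (w1,w3,w4), (w1,w4,w0), … and 7 more.
Total: 19.

19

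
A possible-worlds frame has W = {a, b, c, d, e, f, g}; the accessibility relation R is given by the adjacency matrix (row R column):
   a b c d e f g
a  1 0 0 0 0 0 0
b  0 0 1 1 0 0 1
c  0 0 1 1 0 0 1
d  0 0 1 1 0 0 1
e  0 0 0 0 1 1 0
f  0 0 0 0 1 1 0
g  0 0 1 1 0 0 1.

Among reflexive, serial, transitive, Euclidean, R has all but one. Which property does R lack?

reflexive

Reflexive: no — b is not related to itself.
Serial: yes — every world has a successor (e.g. a R a).
Transitive: yes — every two-step R-path is closed by a direct edge.
Euclidean: yes — any two successors of a common world are R-related.
Only reflexive fails.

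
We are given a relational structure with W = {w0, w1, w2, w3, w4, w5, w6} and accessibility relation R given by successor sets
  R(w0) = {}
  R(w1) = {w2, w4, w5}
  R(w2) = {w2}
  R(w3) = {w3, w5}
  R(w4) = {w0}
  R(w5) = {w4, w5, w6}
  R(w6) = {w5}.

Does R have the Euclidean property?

Euclidean: no — w1 R w2 and w1 R w4, but not w2 R w4.

No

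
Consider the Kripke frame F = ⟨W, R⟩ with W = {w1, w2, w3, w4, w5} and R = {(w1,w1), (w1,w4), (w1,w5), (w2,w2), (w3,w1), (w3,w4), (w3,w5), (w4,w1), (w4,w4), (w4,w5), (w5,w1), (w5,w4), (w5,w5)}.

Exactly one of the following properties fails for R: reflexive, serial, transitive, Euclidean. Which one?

Reflexive: no — w3 is not related to itself.
Serial: yes — every world has a successor (e.g. w1 R w1).
Transitive: yes — every two-step R-path is closed by a direct edge.
Euclidean: yes — any two successors of a common world are R-related.
Only reflexive fails.

reflexive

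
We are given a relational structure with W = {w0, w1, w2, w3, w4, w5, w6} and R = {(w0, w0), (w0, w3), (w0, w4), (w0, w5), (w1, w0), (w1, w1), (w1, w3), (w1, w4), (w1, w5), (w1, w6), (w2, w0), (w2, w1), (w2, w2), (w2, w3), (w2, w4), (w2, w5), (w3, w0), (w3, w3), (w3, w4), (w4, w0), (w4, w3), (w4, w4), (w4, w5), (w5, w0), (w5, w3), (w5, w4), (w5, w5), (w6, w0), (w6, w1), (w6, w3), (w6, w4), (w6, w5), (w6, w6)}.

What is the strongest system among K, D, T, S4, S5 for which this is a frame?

Serial (axiom D): yes — every world has a successor (e.g. w0 R w0).
Reflexive (axiom T): yes — every world is R-related to itself.
Transitive (axiom 4): no — w2 R w1 and w1 R w6, but not w2 R w6.
Euclidean (axiom 5): no — w0 R w3 and w0 R w5, but not w3 R w5.
So F validates K, D, T; S4 would additionally require R to be transitive. The strongest is T.

T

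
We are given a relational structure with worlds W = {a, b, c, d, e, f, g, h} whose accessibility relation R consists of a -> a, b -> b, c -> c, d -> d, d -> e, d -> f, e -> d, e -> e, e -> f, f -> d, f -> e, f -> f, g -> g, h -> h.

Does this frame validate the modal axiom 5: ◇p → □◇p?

The schema 5 characterises exactly the Euclidean frames.
Euclidean: yes — any two successors of a common world are R-related.

Yes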